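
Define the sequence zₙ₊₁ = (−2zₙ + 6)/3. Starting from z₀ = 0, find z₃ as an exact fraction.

14/9

z₁ = (−2·0 + 6)/3 = 2.
z₂ = (−2·2 + 6)/3 = 2/3.
z₃ = (−2·(2/3) + 6)/3 = 14/9.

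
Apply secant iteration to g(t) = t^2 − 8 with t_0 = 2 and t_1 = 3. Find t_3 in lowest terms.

82/29

g(2) = −4, g(3) = 1. t_2 = 3 − 1·(3 − 2)/(1 − (−4)) = 14/5.
g(3) = 1, g(14/5) = −4/25. t_3 = (14/5) − (−4/25)·((14/5) − 3)/((−4/25) − 1) = 82/29.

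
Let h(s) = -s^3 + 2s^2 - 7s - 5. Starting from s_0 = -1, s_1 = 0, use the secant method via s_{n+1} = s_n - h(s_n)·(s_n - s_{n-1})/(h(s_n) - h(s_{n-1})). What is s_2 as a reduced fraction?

-1/2

h(-1) = 5, h(0) = -5. s_2 = 0 - (-5)·(0 - (-1))/((-5) - 5) = -1/2.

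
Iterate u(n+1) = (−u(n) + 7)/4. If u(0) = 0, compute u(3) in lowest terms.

91/64

u(1) = (−0 + 7)/4 = 7/4.
u(2) = (−(7/4) + 7)/4 = 21/16.
u(3) = (−(21/16) + 7)/4 = 91/64.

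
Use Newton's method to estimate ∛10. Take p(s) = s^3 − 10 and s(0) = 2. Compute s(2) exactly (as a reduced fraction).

3277/1521

p'(s) = 3s^2.
p(2) = −2, p'(2) = 12, so s(1) = 2 − (−2)/12 = 13/6.
p(13/6) = 37/216, p'(13/6) = 169/12, so s(2) = (13/6) − (37/216)/(169/12) = 3277/1521.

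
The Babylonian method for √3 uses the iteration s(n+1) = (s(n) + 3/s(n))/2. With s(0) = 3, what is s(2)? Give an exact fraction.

7/4

s(1) = (3 + 3/3)/2 = 2.
s(2) = (2 + 3/2)/2 = 7/4.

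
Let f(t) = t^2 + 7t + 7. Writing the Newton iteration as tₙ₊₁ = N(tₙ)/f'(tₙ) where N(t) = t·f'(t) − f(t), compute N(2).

−3

f'(t) = 2t + 7.
N(t) = t·f'(t) − f(t) = t·(2t + 7) − (t^2 + 7t + 7) = t^2 − 7.
N(2) = −3.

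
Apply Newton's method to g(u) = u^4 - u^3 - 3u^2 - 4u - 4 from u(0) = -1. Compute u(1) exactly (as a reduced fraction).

g'(u) = 4u^3 - 3u^2 - 6u - 4.
g(-1) = -1, g'(-1) = -5, so u(1) = (-1) - (-1)/(-5) = -6/5.

-6/5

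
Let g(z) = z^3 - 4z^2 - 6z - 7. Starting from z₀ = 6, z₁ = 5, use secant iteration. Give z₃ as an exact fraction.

g(6) = 29, g(5) = -12. z₂ = 5 - (-12)·(5 - 6)/((-12) - 29) = 217/41.
g(5) = -12, g(217/41) = -175392/68921. z₃ = (217/41) - (-175392/68921)·((217/41) - 5)/((-175392/68921) - (-12)) = 291697/54305.

291697/54305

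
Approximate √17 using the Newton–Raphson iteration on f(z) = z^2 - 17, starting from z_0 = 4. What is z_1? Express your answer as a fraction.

33/8

f'(z) = 2z.
f(4) = -1, f'(4) = 8, so z_1 = 4 - (-1)/8 = 33/8.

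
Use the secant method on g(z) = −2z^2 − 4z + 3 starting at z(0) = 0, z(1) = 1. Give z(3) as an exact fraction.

g(0) = 3, g(1) = −3. z(2) = 1 − (−3)·(1 − 0)/((−3) − 3) = 1/2.
g(1) = −3, g(1/2) = 1/2. z(3) = (1/2) − (1/2)·((1/2) − 1)/((1/2) − (−3)) = 4/7.

4/7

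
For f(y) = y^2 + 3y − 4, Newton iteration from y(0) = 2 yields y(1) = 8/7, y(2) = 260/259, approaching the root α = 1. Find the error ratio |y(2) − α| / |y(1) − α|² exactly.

7/37

y(1) − α = 8/7 − 1 = 1/7, so |y(1) − α| = 1/7.
y(2) − α = 260/259 − 1 = 1/259, so |y(2) − α| = 1/259.
|y(1) − α|² = 1/49.
Ratio = (1/259) / (1/49) = 7/37.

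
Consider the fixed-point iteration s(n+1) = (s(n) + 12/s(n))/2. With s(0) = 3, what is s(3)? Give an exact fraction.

s(1) = (3 + 12/3)/2 = 7/2.
s(2) = (7/2 + 12/(7/2))/2 = 97/28.
s(3) = (97/28 + 12/(97/28))/2 = 18817/5432.

18817/5432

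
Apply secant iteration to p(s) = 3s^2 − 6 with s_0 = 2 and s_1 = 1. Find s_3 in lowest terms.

p(2) = 6, p(1) = −3. s_2 = 1 − (−3)·(1 − 2)/((−3) − 6) = 4/3.
p(1) = −3, p(4/3) = −2/3. s_3 = (4/3) − (−2/3)·((4/3) − 1)/((−2/3) − (−3)) = 10/7.

10/7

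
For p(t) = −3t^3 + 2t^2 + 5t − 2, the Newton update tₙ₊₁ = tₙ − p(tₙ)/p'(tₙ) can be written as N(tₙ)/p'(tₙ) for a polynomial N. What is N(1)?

p'(t) = −9t^2 + 4t + 5.
N(t) = t·p'(t) − p(t) = t·(−9t^2 + 4t + 5) − (−3t^3 + 2t^2 + 5t − 2) = −6t^3 + 2t^2 + 2.
N(1) = −2.

−2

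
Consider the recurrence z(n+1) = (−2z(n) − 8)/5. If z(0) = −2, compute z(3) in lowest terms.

−136/125

z(1) = (−2·(−2) − 8)/5 = −4/5.
z(2) = (−2·(−4/5) − 8)/5 = −32/25.
z(3) = (−2·(−32/25) − 8)/5 = −136/125.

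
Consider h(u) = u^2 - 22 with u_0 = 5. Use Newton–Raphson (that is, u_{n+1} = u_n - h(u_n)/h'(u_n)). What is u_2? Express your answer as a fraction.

4409/940

h'(u) = 2u.
h(5) = 3, h'(5) = 10, so u_1 = 5 - 3/10 = 47/10.
h(47/10) = 9/100, h'(47/10) = 47/5, so u_2 = (47/10) - (9/100)/(47/5) = 4409/940.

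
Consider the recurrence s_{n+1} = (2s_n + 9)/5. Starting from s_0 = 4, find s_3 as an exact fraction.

383/125

s_1 = (2·4 + 9)/5 = 17/5.
s_2 = (2·(17/5) + 9)/5 = 79/25.
s_3 = (2·(79/25) + 9)/5 = 383/125.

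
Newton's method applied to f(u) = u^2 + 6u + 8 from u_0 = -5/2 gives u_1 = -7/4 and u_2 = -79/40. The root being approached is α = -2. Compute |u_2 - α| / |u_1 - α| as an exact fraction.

u_1 - α = -7/4 - (-2) = -7/4 + 2 = 1/4, so |u_1 - α| = 1/4.
u_2 - α = -79/40 - (-2) = -79/40 + 2 = 1/40, so |u_2 - α| = 1/40.
Ratio = (1/40) / (1/4) = 1/10.

1/10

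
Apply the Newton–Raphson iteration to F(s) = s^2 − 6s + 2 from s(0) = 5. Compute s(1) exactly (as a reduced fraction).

23/4

F'(s) = 2s − 6.
F(5) = −3, F'(5) = 4, so s(1) = 5 − (−3)/4 = 23/4.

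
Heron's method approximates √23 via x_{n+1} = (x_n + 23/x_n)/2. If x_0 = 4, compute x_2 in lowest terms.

2993/624

x_1 = (4 + 23/4)/2 = 39/8.
x_2 = (39/8 + 23/(39/8))/2 = 2993/624.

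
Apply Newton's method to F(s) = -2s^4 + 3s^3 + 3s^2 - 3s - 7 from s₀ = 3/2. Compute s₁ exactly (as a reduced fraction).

F'(s) = -8s^3 + 9s^2 + 6s - 3.
F(3/2) = -19/4, F'(3/2) = -3/4, so s₁ = (3/2) - (-19/4)/(-3/4) = -29/6.

-29/6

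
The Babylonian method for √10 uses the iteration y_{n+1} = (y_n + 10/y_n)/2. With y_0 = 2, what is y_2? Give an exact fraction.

y_1 = (2 + 10/2)/2 = 7/2.
y_2 = (7/2 + 10/(7/2))/2 = 89/28.

89/28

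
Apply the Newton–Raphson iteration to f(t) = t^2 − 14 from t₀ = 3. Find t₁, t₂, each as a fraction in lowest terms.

f'(t) = 2t.
f(3) = −5, f'(3) = 6, so t₁ = 3 − (−5)/6 = 23/6.
f(23/6) = 25/36, f'(23/6) = 23/3, so t₂ = (23/6) − (25/36)/(23/3) = 1033/276.

t₁ = 23/6, t₂ = 1033/276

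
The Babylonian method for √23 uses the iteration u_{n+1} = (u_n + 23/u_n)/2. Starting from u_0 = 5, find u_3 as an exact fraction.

u_1 = (5 + 23/5)/2 = 24/5.
u_2 = (24/5 + 23/(24/5))/2 = 1151/240.
u_3 = (1151/240 + 23/(1151/240))/2 = 2649601/552480.

2649601/552480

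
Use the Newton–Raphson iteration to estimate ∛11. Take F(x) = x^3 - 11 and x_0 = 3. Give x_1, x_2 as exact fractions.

x_1 = 65/27, x_2 = 765763/342225

F'(x) = 3x^2.
F(3) = 16, F'(3) = 27, so x_1 = 3 - 16/27 = 65/27.
F(65/27) = 58112/19683, F'(65/27) = 4225/243, so x_2 = (65/27) - (58112/19683)/(4225/243) = 765763/342225.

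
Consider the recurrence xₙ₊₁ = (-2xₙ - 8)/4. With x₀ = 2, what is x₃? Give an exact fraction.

x₁ = (-2·2 - 8)/4 = -3.
x₂ = (-2·(-3) - 8)/4 = -1/2.
x₃ = (-2·(-1/2) - 8)/4 = -7/4.

-7/4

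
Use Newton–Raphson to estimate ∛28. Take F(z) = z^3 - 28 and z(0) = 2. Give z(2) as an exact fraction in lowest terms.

F'(z) = 3z^2.
F(2) = -20, F'(2) = 12, so z(1) = 2 - (-20)/12 = 11/3.
F(11/3) = 575/27, F'(11/3) = 121/3, so z(2) = (11/3) - (575/27)/(121/3) = 3418/1089.

3418/1089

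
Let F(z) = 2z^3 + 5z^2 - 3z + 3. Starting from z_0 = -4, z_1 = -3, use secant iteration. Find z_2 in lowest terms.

F(-4) = -33, F(-3) = 3. z_2 = (-3) - 3·((-3) - (-4))/(3 - (-33)) = -37/12.

-37/12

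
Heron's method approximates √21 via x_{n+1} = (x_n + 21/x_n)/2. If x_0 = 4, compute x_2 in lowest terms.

x_1 = (4 + 21/4)/2 = 37/8.
x_2 = (37/8 + 21/(37/8))/2 = 2713/592.

2713/592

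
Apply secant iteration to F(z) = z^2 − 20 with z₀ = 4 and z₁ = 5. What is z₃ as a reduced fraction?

76/17

F(4) = −4, F(5) = 5. z₂ = 5 − 5·(5 − 4)/(5 − (−4)) = 40/9.
F(5) = 5, F(40/9) = −20/81. z₃ = (40/9) − (−20/81)·((40/9) − 5)/((−20/81) − 5) = 76/17.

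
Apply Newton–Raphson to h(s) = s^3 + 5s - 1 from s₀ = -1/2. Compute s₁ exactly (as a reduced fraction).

3/23

h'(s) = 3s^2 + 5.
h(-1/2) = -29/8, h'(-1/2) = 23/4, so s₁ = (-1/2) - (-29/8)/(23/4) = 3/23.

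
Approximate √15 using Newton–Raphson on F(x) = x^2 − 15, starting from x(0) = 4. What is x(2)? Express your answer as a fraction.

1921/496

F'(x) = 2x.
F(4) = 1, F'(4) = 8, so x(1) = 4 − 1/8 = 31/8.
F(31/8) = 1/64, F'(31/8) = 31/4, so x(2) = (31/8) − (1/64)/(31/4) = 1921/496.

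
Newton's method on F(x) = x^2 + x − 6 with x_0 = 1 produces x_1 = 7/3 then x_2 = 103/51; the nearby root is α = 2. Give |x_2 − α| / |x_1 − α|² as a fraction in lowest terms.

3/17

x_1 − α = 7/3 − 2 = 1/3, so |x_1 − α| = 1/3.
x_2 − α = 103/51 − 2 = 1/51, so |x_2 − α| = 1/51.
|x_1 − α|² = 1/9.
Ratio = (1/51) / (1/9) = 3/17.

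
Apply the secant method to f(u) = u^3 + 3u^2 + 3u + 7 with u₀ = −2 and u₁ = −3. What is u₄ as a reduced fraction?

−27620063/9802299

f(−2) = 5, f(−3) = −2. u₂ = (−3) − (−2)·((−3) − (−2))/((−2) − 5) = −19/7.
f(−3) = −2, f(−19/7) = 330/343. u₃ = (−19/7) − (330/343)·((−19/7) − (−3))/((330/343) − (−2)) = −713/254.
f(−19/7) = 330/343, f(−713/254) = 1619805/16387064. u₄ = (−713/254) − (1619805/16387064)·((−713/254) − (−19/7))/((1619805/16387064) − (330/343)) = −27620063/9802299.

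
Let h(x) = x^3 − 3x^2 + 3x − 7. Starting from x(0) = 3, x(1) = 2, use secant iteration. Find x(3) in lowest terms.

h(3) = 2, h(2) = −5. x(2) = 2 − (−5)·(2 − 3)/((−5) − 2) = 19/7.
h(2) = −5, h(19/7) = −330/343. x(3) = (19/7) − (−330/343)·((19/7) − 2)/((−330/343) − (−5)) = 799/277.

799/277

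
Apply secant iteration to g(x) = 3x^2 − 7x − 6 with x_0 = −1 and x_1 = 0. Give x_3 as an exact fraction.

−15/22

g(−1) = 4, g(0) = −6. x_2 = 0 − (−6)·(0 − (−1))/((−6) − 4) = −3/5.
g(0) = −6, g(−3/5) = −18/25. x_3 = (−3/5) − (−18/25)·((−3/5) − 0)/((−18/25) − (−6)) = −15/22.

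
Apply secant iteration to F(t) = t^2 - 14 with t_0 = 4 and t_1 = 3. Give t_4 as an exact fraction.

F(4) = 2, F(3) = -5. t_2 = 3 - (-5)·(3 - 4)/((-5) - 2) = 26/7.
F(3) = -5, F(26/7) = -10/49. t_3 = (26/7) - (-10/49)·((26/7) - 3)/((-10/49) - (-5)) = 176/47.
F(26/7) = -10/49, F(176/47) = 50/2209. t_4 = (176/47) - (50/2209)·((176/47) - (26/7))/((50/2209) - (-10/49)) = 4591/1227.

4591/1227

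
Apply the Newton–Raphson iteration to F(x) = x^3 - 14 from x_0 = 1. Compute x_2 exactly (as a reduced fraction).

F'(x) = 3x^2.
F(1) = -13, F'(1) = 3, so x_1 = 1 - (-13)/3 = 16/3.
F(16/3) = 3718/27, F'(16/3) = 256/3, so x_2 = (16/3) - (3718/27)/(256/3) = 4285/1152.

4285/1152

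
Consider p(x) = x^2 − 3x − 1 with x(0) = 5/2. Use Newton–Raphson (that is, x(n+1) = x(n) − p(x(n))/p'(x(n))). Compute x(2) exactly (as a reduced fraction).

p'(x) = 2x − 3.
p(5/2) = −9/4, p'(5/2) = 2, so x(1) = (5/2) − (−9/4)/2 = 29/8.
p(29/8) = 81/64, p'(29/8) = 17/4, so x(2) = (29/8) − (81/64)/(17/4) = 905/272.

905/272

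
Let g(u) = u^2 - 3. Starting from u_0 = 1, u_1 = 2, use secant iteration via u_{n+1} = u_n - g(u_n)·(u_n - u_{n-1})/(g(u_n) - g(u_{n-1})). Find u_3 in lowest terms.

g(1) = -2, g(2) = 1. u_2 = 2 - 1·(2 - 1)/(1 - (-2)) = 5/3.
g(2) = 1, g(5/3) = -2/9. u_3 = (5/3) - (-2/9)·((5/3) - 2)/((-2/9) - 1) = 19/11.

19/11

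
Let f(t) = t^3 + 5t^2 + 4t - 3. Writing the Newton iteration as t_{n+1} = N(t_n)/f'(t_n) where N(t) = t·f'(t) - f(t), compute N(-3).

f'(t) = 3t^2 + 10t + 4.
N(t) = t·f'(t) - f(t) = t·(3t^2 + 10t + 4) - (t^3 + 5t^2 + 4t - 3) = 2t^3 + 5t^2 + 3.
N(-3) = -6.

-6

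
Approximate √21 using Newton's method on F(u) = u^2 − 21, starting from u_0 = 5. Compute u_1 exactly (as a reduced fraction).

F'(u) = 2u.
F(5) = 4, F'(5) = 10, so u_1 = 5 − 4/10 = 23/5.

23/5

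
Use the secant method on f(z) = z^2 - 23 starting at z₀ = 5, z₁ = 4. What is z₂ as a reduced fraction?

43/9

f(5) = 2, f(4) = -7. z₂ = 4 - (-7)·(4 - 5)/((-7) - 2) = 43/9.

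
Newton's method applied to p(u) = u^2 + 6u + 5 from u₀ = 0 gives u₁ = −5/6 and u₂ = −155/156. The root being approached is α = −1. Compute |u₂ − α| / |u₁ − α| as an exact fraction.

u₁ − α = −5/6 − (−1) = −5/6 + 1 = 1/6, so |u₁ − α| = 1/6.
u₂ − α = −155/156 − (−1) = −155/156 + 1 = 1/156, so |u₂ − α| = 1/156.
Ratio = (1/156) / (1/6) = 1/26.

1/26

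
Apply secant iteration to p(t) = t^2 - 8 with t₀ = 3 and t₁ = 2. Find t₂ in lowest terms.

14/5

p(3) = 1, p(2) = -4. t₂ = 2 - (-4)·(2 - 3)/((-4) - 1) = 14/5.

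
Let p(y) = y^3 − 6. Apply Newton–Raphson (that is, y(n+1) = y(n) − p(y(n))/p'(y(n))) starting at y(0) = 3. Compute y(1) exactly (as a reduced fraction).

20/9

p'(y) = 3y^2.
p(3) = 21, p'(3) = 27, so y(1) = 3 − 21/27 = 20/9.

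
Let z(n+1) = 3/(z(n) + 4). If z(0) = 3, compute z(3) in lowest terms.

z(1) = 3/(3 + 4) = 3/7.
z(2) = 3/(3/7 + 4) = 21/31.
z(3) = 3/(21/31 + 4) = 93/145.

93/145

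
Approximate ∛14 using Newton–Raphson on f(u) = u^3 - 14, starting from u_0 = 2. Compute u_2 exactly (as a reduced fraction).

f'(u) = 3u^2.
f(2) = -6, f'(2) = 12, so u_1 = 2 - (-6)/12 = 5/2.
f(5/2) = 13/8, f'(5/2) = 75/4, so u_2 = (5/2) - (13/8)/(75/4) = 181/75.

181/75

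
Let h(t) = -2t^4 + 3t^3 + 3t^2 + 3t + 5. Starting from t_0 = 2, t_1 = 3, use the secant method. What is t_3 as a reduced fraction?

21673/8999

h(2) = 15, h(3) = -40. t_2 = 3 - (-40)·(3 - 2)/((-40) - 15) = 25/11.
h(3) = -40, h(25/11) = 134280/14641. t_3 = (25/11) - (134280/14641)·((25/11) - 3)/((134280/14641) - (-40)) = 21673/8999.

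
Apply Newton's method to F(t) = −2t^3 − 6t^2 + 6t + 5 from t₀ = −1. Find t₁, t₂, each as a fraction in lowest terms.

F'(t) = −6t^2 − 12t + 6.
F(−1) = −5, F'(−1) = 12, so t₁ = (−1) − (−5)/12 = −7/12.
F(−7/12) = −125/864, F'(−7/12) = 263/24, so t₂ = (−7/12) − (−125/864)/(263/24) = −2699/4734.

t₁ = −7/12, t₂ = −2699/4734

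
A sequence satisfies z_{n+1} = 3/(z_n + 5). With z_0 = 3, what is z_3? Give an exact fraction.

129/239

z_1 = 3/(3 + 5) = 3/8.
z_2 = 3/(3/8 + 5) = 24/43.
z_3 = 3/(24/43 + 5) = 129/239.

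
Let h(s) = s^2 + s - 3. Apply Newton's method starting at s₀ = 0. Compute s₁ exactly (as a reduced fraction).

h'(s) = 2s + 1.
h(0) = -3, h'(0) = 1, so s₁ = 0 - (-3)/1 = 3.

3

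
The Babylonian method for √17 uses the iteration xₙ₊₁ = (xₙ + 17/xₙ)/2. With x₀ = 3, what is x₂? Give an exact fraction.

x₁ = (3 + 17/3)/2 = 13/3.
x₂ = (13/3 + 17/(13/3))/2 = 161/39.

161/39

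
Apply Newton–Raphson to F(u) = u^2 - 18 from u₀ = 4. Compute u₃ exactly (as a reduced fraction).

F'(u) = 2u.
F(4) = -2, F'(4) = 8, so u₁ = 4 - (-2)/8 = 17/4.
F(17/4) = 1/16, F'(17/4) = 17/2, so u₂ = (17/4) - (1/16)/(17/2) = 577/136.
F(577/136) = 1/18496, F'(577/136) = 577/68, so u₃ = (577/136) - (1/18496)/(577/68) = 665857/156944.

665857/156944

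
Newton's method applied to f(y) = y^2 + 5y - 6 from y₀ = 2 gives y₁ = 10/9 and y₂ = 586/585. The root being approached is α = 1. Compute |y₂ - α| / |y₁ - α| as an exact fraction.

y₁ - α = 10/9 - 1 = 1/9, so |y₁ - α| = 1/9.
y₂ - α = 586/585 - 1 = 1/585, so |y₂ - α| = 1/585.
Ratio = (1/585) / (1/9) = 1/65.

1/65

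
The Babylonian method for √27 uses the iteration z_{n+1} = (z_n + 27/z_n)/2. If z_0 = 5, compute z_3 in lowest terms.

z_1 = (5 + 27/5)/2 = 26/5.
z_2 = (26/5 + 27/(26/5))/2 = 1351/260.
z_3 = (1351/260 + 27/(1351/260))/2 = 3650401/702520.

3650401/702520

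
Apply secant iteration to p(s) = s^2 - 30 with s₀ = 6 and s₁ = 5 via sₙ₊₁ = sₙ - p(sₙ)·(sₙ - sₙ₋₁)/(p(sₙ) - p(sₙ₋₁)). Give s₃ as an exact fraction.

p(6) = 6, p(5) = -5. s₂ = 5 - (-5)·(5 - 6)/((-5) - 6) = 60/11.
p(5) = -5, p(60/11) = -30/121. s₃ = (60/11) - (-30/121)·((60/11) - 5)/((-30/121) - (-5)) = 126/23.

126/23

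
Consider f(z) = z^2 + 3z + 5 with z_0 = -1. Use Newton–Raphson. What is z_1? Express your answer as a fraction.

f'(z) = 2z + 3.
f(-1) = 3, f'(-1) = 1, so z_1 = (-1) - 3/1 = -4.

-4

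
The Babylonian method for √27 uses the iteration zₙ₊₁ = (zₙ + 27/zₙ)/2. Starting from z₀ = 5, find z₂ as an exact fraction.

1351/260

z₁ = (5 + 27/5)/2 = 26/5.
z₂ = (26/5 + 27/(26/5))/2 = 1351/260.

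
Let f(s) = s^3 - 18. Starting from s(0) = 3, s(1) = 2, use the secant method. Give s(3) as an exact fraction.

f(3) = 9, f(2) = -10. s(2) = 2 - (-10)·(2 - 3)/((-10) - 9) = 48/19.
f(2) = -10, f(48/19) = -12870/6859. s(3) = (48/19) - (-12870/6859)·((48/19) - 2)/((-12870/6859) - (-10)) = 7377/2786.

7377/2786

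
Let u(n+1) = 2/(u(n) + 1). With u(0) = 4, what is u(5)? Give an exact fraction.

62/65

u(1) = 2/(4 + 1) = 2/5.
u(2) = 2/(2/5 + 1) = 10/7.
u(3) = 2/(10/7 + 1) = 14/17.
u(4) = 2/(14/17 + 1) = 34/31.
u(5) = 2/(34/31 + 1) = 62/65.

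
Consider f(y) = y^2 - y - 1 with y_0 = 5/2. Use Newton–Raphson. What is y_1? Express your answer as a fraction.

f'(y) = 2y - 1.
f(5/2) = 11/4, f'(5/2) = 4, so y_1 = (5/2) - (11/4)/4 = 29/16.

29/16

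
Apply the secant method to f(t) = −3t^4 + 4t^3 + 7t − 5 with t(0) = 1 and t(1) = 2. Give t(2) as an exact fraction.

f(1) = 3, f(2) = −7. t(2) = 2 − (−7)·(2 − 1)/((−7) − 3) = 13/10.

13/10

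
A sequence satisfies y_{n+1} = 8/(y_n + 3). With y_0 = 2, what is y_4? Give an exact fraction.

872/511

y_1 = 8/(2 + 3) = 8/5.
y_2 = 8/(8/5 + 3) = 40/23.
y_3 = 8/(40/23 + 3) = 184/109.
y_4 = 8/(184/109 + 3) = 872/511.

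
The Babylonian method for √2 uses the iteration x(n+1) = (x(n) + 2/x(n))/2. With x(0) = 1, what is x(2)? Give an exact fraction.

x(1) = (1 + 2/1)/2 = 3/2.
x(2) = (3/2 + 2/(3/2))/2 = 17/12.

17/12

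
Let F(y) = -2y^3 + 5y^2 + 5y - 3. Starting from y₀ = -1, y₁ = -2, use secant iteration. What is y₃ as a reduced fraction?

-7514/7069

F(-1) = -1, F(-2) = 23. y₂ = (-2) - 23·((-2) - (-1))/(23 - (-1)) = -25/24.
F(-2) = 23, F(-25/24) = -3611/6912. y₃ = (-25/24) - (-3611/6912)·((-25/24) - (-2))/((-3611/6912) - 23) = -7514/7069.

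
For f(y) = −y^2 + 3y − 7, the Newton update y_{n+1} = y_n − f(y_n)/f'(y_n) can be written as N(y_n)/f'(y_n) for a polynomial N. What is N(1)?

6

f'(y) = −2y + 3.
N(y) = y·f'(y) − f(y) = y·(−2y + 3) − (−y^2 + 3y − 7) = −y^2 + 7.
N(1) = 6.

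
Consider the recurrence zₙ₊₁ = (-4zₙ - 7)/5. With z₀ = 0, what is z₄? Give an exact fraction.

-287/625

z₁ = (-4·0 - 7)/5 = -7/5.
z₂ = (-4·(-7/5) - 7)/5 = -7/25.
z₃ = (-4·(-7/25) - 7)/5 = -147/125.
z₄ = (-4·(-147/125) - 7)/5 = -287/625.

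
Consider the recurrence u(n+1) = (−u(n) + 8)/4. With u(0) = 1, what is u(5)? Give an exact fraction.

u(1) = (−1 + 8)/4 = 7/4.
u(2) = (−(7/4) + 8)/4 = 25/16.
u(3) = (−(25/16) + 8)/4 = 103/64.
u(4) = (−(103/64) + 8)/4 = 409/256.
u(5) = (−(409/256) + 8)/4 = 1639/1024.

1639/1024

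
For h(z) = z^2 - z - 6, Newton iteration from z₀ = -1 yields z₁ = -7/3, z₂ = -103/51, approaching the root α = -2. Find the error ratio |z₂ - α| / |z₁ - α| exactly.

z₁ - α = -7/3 - (-2) = -7/3 + 2 = -1/3, so |z₁ - α| = 1/3.
z₂ - α = -103/51 - (-2) = -103/51 + 2 = -1/51, so |z₂ - α| = 1/51.
Ratio = (1/51) / (1/3) = 1/17.

1/17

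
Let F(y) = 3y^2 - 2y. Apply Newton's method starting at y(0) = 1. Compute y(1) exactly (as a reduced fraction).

3/4

F'(y) = 6y - 2.
F(1) = 1, F'(1) = 4, so y(1) = 1 - 1/4 = 3/4.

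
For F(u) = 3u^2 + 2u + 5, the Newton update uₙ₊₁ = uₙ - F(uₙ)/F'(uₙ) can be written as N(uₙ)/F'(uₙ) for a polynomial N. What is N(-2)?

7

F'(u) = 6u + 2.
N(u) = u·F'(u) - F(u) = u·(6u + 2) - (3u^2 + 2u + 5) = 3u^2 - 5.
N(-2) = 7.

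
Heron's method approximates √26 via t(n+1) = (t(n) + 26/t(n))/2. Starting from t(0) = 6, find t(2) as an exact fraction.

t(1) = (6 + 26/6)/2 = 31/6.
t(2) = (31/6 + 26/(31/6))/2 = 1897/372.

1897/372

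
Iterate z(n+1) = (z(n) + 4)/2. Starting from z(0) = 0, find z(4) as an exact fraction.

15/4

z(1) = (0 + 4)/2 = 2.
z(2) = (2 + 4)/2 = 3.
z(3) = (3 + 4)/2 = 7/2.
z(4) = ((7/2) + 4)/2 = 15/4.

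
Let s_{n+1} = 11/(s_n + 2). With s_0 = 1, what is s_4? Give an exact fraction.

737/321

s_1 = 11/(1 + 2) = 11/3.
s_2 = 11/(11/3 + 2) = 33/17.
s_3 = 11/(33/17 + 2) = 187/67.
s_4 = 11/(187/67 + 2) = 737/321.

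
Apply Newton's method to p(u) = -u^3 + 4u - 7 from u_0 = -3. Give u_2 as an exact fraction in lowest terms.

p'(u) = -3u^2 + 4.
p(-3) = 8, p'(-3) = -23, so u_1 = (-3) - 8/(-23) = -61/23.
p(-61/23) = 12736/12167, p'(-61/23) = -9047/529, so u_2 = (-61/23) - (12736/12167)/(-9047/529) = -539131/208081.

-539131/208081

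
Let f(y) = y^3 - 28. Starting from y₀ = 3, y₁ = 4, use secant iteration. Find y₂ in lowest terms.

112/37

f(3) = -1, f(4) = 36. y₂ = 4 - 36·(4 - 3)/(36 - (-1)) = 112/37.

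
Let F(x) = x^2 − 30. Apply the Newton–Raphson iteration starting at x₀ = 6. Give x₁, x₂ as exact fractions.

x₁ = 11/2, x₂ = 241/44

F'(x) = 2x.
F(6) = 6, F'(6) = 12, so x₁ = 6 − 6/12 = 11/2.
F(11/2) = 1/4, F'(11/2) = 11, so x₂ = (11/2) − (1/4)/11 = 241/44.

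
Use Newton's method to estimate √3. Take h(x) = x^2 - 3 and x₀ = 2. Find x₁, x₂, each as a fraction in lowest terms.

x₁ = 7/4, x₂ = 97/56

h'(x) = 2x.
h(2) = 1, h'(2) = 4, so x₁ = 2 - 1/4 = 7/4.
h(7/4) = 1/16, h'(7/4) = 7/2, so x₂ = (7/4) - (1/16)/(7/2) = 97/56.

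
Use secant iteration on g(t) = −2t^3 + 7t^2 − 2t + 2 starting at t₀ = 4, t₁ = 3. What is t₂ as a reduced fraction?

86/27

g(4) = −22, g(3) = 5. t₂ = 3 − 5·(3 − 4)/(5 − (−22)) = 86/27.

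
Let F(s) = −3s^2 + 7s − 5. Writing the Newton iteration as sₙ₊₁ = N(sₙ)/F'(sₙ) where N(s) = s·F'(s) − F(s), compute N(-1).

F'(s) = −6s + 7.
N(s) = s·F'(s) − F(s) = s·(−6s + 7) − (−3s^2 + 7s − 5) = −3s^2 + 5.
N(-1) = 2.

2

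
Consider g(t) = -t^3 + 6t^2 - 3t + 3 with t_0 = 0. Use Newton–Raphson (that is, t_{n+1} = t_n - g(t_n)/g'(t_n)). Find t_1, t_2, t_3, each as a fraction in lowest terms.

g'(t) = -3t^2 + 12t - 3.
g(0) = 3, g'(0) = -3, so t_1 = 0 - 3/(-3) = 1.
g(1) = 5, g'(1) = 6, so t_2 = 1 - 5/6 = 1/6.
g(1/6) = 575/216, g'(1/6) = -13/12, so t_3 = (1/6) - (575/216)/(-13/12) = 307/117.

t_1 = 1, t_2 = 1/6, t_3 = 307/117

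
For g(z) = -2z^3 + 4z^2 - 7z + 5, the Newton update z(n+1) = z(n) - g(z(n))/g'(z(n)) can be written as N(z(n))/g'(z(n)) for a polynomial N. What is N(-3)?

g'(z) = -6z^2 + 8z - 7.
N(z) = z·g'(z) - g(z) = z·(-6z^2 + 8z - 7) - (-2z^3 + 4z^2 - 7z + 5) = -4z^3 + 4z^2 - 5.
N(-3) = 139.

139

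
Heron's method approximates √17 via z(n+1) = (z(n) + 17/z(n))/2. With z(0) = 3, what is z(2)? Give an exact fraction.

z(1) = (3 + 17/3)/2 = 13/3.
z(2) = (13/3 + 17/(13/3))/2 = 161/39.

161/39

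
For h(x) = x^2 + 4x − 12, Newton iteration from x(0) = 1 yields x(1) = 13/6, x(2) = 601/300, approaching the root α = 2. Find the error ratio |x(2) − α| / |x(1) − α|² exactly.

x(1) − α = 13/6 − 2 = 1/6, so |x(1) − α| = 1/6.
x(2) − α = 601/300 − 2 = 1/300, so |x(2) − α| = 1/300.
|x(1) − α|² = 1/36.
Ratio = (1/300) / (1/36) = 3/25.

3/25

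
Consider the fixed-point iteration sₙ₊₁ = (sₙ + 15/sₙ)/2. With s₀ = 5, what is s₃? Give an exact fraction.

s₁ = (5 + 15/5)/2 = 4.
s₂ = (4 + 15/4)/2 = 31/8.
s₃ = (31/8 + 15/(31/8))/2 = 1921/496.

1921/496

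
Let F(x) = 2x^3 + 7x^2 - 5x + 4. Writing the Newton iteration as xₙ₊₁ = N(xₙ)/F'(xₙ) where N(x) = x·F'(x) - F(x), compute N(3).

F'(x) = 6x^2 + 14x - 5.
N(x) = x·F'(x) - F(x) = x·(6x^2 + 14x - 5) - (2x^3 + 7x^2 - 5x + 4) = 4x^3 + 7x^2 - 4.
N(3) = 167.

167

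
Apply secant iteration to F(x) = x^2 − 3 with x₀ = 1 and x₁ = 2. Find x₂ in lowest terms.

F(1) = −2, F(2) = 1. x₂ = 2 − 1·(2 − 1)/(1 − (−2)) = 5/3.

5/3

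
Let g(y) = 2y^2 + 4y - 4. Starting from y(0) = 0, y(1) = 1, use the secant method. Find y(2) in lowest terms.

g(0) = -4, g(1) = 2. y(2) = 1 - 2·(1 - 0)/(2 - (-4)) = 2/3.

2/3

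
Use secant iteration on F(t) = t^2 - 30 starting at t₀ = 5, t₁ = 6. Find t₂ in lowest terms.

F(5) = -5, F(6) = 6. t₂ = 6 - 6·(6 - 5)/(6 - (-5)) = 60/11.

60/11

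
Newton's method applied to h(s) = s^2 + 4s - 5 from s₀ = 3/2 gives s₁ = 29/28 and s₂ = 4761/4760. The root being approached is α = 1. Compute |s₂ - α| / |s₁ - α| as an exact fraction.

1/170

s₁ - α = 29/28 - 1 = 1/28, so |s₁ - α| = 1/28.
s₂ - α = 4761/4760 - 1 = 1/4760, so |s₂ - α| = 1/4760.
Ratio = (1/4760) / (1/28) = 1/170.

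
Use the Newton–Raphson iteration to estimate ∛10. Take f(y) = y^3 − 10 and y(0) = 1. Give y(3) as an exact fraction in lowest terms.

f'(y) = 3y^2.
f(1) = −9, f'(1) = 3, so y(1) = 1 − (−9)/3 = 4.
f(4) = 54, f'(4) = 48, so y(2) = 4 − 54/48 = 23/8.
f(23/8) = 7047/512, f'(23/8) = 1587/64, so y(3) = (23/8) − (7047/512)/(1587/64) = 4909/2116.

4909/2116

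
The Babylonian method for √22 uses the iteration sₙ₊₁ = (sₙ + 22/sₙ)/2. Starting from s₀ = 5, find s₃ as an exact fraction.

s₁ = (5 + 22/5)/2 = 47/10.
s₂ = (47/10 + 22/(47/10))/2 = 4409/940.
s₃ = (4409/940 + 22/(4409/940))/2 = 38878481/8288920.

38878481/8288920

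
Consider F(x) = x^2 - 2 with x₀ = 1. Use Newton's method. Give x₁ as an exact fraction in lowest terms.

F'(x) = 2x.
F(1) = -1, F'(1) = 2, so x₁ = 1 - (-1)/2 = 3/2.

3/2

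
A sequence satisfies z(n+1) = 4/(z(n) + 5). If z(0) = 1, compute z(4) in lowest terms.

388/553

z(1) = 4/(1 + 5) = 2/3.
z(2) = 4/(2/3 + 5) = 12/17.
z(3) = 4/(12/17 + 5) = 68/97.
z(4) = 4/(68/97 + 5) = 388/553.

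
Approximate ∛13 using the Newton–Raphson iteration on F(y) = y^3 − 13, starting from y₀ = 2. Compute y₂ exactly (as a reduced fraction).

35621/15138

F'(y) = 3y^2.
F(2) = −5, F'(2) = 12, so y₁ = 2 − (−5)/12 = 29/12.
F(29/12) = 1925/1728, F'(29/12) = 841/48, so y₂ = (29/12) − (1925/1728)/(841/48) = 35621/15138.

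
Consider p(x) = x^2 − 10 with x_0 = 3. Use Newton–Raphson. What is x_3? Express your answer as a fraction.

1039681/328776

p'(x) = 2x.
p(3) = −1, p'(3) = 6, so x_1 = 3 − (−1)/6 = 19/6.
p(19/6) = 1/36, p'(19/6) = 19/3, so x_2 = (19/6) − (1/36)/(19/3) = 721/228.
p(721/228) = 1/51984, p'(721/228) = 721/114, so x_3 = (721/228) − (1/51984)/(721/114) = 1039681/328776.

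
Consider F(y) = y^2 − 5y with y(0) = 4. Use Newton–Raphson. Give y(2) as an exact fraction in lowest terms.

256/51

F'(y) = 2y − 5.
F(4) = −4, F'(4) = 3, so y(1) = 4 − (−4)/3 = 16/3.
F(16/3) = 16/9, F'(16/3) = 17/3, so y(2) = (16/3) − (16/9)/(17/3) = 256/51.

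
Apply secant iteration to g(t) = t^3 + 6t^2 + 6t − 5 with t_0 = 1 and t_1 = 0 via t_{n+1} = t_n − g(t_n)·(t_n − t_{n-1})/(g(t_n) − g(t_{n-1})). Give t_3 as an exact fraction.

845/1429

g(1) = 8, g(0) = −5. t_2 = 0 − (−5)·(0 − 1)/((−5) − 8) = 5/13.
g(0) = −5, g(5/13) = −3840/2197. t_3 = (5/13) − (−3840/2197)·((5/13) − 0)/((−3840/2197) − (−5)) = 845/1429.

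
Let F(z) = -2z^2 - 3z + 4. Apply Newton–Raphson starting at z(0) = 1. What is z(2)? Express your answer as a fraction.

F'(z) = -4z - 3.
F(1) = -1, F'(1) = -7, so z(1) = 1 - (-1)/(-7) = 6/7.
F(6/7) = -2/49, F'(6/7) = -45/7, so z(2) = (6/7) - (-2/49)/(-45/7) = 268/315.

268/315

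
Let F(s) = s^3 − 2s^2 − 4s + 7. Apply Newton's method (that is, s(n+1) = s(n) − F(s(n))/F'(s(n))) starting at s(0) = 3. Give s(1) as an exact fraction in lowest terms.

F'(s) = 3s^2 − 4s − 4.
F(3) = 4, F'(3) = 11, so s(1) = 3 − 4/11 = 29/11.

29/11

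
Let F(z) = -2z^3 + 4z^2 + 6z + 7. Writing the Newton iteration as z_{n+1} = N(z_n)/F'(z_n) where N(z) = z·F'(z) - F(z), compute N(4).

-199

F'(z) = -6z^2 + 8z + 6.
N(z) = z·F'(z) - F(z) = z·(-6z^2 + 8z + 6) - (-2z^3 + 4z^2 + 6z + 7) = -4z^3 + 4z^2 - 7.
N(4) = -199.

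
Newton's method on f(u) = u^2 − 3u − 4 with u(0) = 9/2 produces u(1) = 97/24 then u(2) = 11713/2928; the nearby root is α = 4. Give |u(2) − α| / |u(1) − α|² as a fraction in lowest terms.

u(1) − α = 97/24 − 4 = 1/24, so |u(1) − α| = 1/24.
u(2) − α = 11713/2928 − 4 = 1/2928, so |u(2) − α| = 1/2928.
|u(1) − α|² = 1/576.
Ratio = (1/2928) / (1/576) = 12/61.

12/61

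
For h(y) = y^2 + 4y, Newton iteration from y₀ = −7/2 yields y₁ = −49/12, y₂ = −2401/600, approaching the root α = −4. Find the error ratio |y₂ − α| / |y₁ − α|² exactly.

y₁ − α = −49/12 − (−4) = −49/12 + 4 = −1/12, so |y₁ − α| = 1/12.
y₂ − α = −2401/600 − (−4) = −2401/600 + 4 = −1/600, so |y₂ − α| = 1/600.
|y₁ − α|² = 1/144.
Ratio = (1/600) / (1/144) = 6/25.

6/25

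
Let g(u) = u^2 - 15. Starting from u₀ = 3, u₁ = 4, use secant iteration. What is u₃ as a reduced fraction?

g(3) = -6, g(4) = 1. u₂ = 4 - 1·(4 - 3)/(1 - (-6)) = 27/7.
g(4) = 1, g(27/7) = -6/49. u₃ = (27/7) - (-6/49)·((27/7) - 4)/((-6/49) - 1) = 213/55.

213/55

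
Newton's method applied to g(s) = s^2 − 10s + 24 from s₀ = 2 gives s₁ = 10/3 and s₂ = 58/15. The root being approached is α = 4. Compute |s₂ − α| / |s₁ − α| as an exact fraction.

s₁ − α = 10/3 − 4 = −2/3, so |s₁ − α| = 2/3.
s₂ − α = 58/15 − 4 = −2/15, so |s₂ − α| = 2/15.
Ratio = (2/15) / (2/3) = 1/5.

1/5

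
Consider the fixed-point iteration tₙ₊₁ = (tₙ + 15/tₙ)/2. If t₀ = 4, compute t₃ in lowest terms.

t₁ = (4 + 15/4)/2 = 31/8.
t₂ = (31/8 + 15/(31/8))/2 = 1921/496.
t₃ = (1921/496 + 15/(1921/496))/2 = 7380481/1905632.

7380481/1905632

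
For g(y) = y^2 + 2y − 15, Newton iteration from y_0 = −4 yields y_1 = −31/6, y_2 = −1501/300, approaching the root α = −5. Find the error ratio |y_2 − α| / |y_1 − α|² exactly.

3/25

y_1 − α = −31/6 − (−5) = −31/6 + 5 = −1/6, so |y_1 − α| = 1/6.
y_2 − α = −1501/300 − (−5) = −1501/300 + 5 = −1/300, so |y_2 − α| = 1/300.
|y_1 − α|² = 1/36.
Ratio = (1/300) / (1/36) = 3/25.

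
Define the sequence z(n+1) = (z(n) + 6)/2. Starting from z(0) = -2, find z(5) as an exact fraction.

23/4

z(1) = ((-2) + 6)/2 = 2.
z(2) = (2 + 6)/2 = 4.
z(3) = (4 + 6)/2 = 5.
z(4) = (5 + 6)/2 = 11/2.
z(5) = ((11/2) + 6)/2 = 23/4.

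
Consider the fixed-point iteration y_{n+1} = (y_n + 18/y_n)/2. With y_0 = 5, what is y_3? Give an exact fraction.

y_1 = (5 + 18/5)/2 = 43/10.
y_2 = (43/10 + 18/(43/10))/2 = 3649/860.
y_3 = (3649/860 + 18/(3649/860))/2 = 26628001/6276280.

26628001/6276280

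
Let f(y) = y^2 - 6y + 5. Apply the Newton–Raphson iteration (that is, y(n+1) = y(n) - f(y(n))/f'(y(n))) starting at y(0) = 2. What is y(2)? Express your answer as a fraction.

f'(y) = 2y - 6.
f(2) = -3, f'(2) = -2, so y(1) = 2 - (-3)/(-2) = 1/2.
f(1/2) = 9/4, f'(1/2) = -5, so y(2) = (1/2) - (9/4)/(-5) = 19/20.

19/20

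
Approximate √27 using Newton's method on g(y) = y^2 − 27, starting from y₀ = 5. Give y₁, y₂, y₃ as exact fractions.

y₁ = 26/5, y₂ = 1351/260, y₃ = 3650401/702520

g'(y) = 2y.
g(5) = −2, g'(5) = 10, so y₁ = 5 − (−2)/10 = 26/5.
g(26/5) = 1/25, g'(26/5) = 52/5, so y₂ = (26/5) − (1/25)/(52/5) = 1351/260.
g(1351/260) = 1/67600, g'(1351/260) = 1351/130, so y₃ = (1351/260) − (1/67600)/(1351/130) = 3650401/702520.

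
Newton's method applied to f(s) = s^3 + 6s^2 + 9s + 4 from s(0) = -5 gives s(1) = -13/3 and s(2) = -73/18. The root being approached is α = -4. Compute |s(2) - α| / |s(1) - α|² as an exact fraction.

s(1) - α = -13/3 - (-4) = -13/3 + 4 = -1/3, so |s(1) - α| = 1/3.
s(2) - α = -73/18 - (-4) = -73/18 + 4 = -1/18, so |s(2) - α| = 1/18.
|s(1) - α|² = 1/9.
Ratio = (1/18) / (1/9) = 1/2.

1/2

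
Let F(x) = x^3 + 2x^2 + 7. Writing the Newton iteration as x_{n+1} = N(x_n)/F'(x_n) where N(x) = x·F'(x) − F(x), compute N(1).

F'(x) = 3x^2 + 4x.
N(x) = x·F'(x) − F(x) = x·(3x^2 + 4x) − (x^3 + 2x^2 + 7) = 2x^3 + 2x^2 − 7.
N(1) = −3.

−3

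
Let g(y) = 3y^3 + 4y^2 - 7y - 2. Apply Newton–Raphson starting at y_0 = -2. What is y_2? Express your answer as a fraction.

-110806/49361

g'(y) = 9y^2 + 8y - 7.
g(-2) = 4, g'(-2) = 13, so y_1 = (-2) - 4/13 = -30/13.
g(-30/13) = -3104/2197, g'(-30/13) = 3797/169, so y_2 = (-30/13) - (-3104/2197)/(3797/169) = -110806/49361.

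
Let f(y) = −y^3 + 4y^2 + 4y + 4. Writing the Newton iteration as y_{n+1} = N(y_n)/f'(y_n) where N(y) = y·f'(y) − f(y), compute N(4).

f'(y) = −3y^2 + 8y + 4.
N(y) = y·f'(y) − f(y) = y·(−3y^2 + 8y + 4) − (−y^3 + 4y^2 + 4y + 4) = −2y^3 + 4y^2 − 4.
N(4) = −68.

−68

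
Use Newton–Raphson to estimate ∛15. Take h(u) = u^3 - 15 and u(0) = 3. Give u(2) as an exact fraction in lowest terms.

35269/14283

h'(u) = 3u^2.
h(3) = 12, h'(3) = 27, so u(1) = 3 - 12/27 = 23/9.
h(23/9) = 1232/729, h'(23/9) = 529/27, so u(2) = (23/9) - (1232/729)/(529/27) = 35269/14283.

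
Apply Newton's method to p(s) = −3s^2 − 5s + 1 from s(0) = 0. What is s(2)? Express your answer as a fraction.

28/155

p'(s) = −6s − 5.
p(0) = 1, p'(0) = −5, so s(1) = 0 − 1/(−5) = 1/5.
p(1/5) = −3/25, p'(1/5) = −31/5, so s(2) = (1/5) − (−3/25)/(−31/5) = 28/155.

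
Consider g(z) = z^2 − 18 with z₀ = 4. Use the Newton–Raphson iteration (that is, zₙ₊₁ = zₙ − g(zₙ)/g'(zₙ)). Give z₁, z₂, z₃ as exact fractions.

g'(z) = 2z.
g(4) = −2, g'(4) = 8, so z₁ = 4 − (−2)/8 = 17/4.
g(17/4) = 1/16, g'(17/4) = 17/2, so z₂ = (17/4) − (1/16)/(17/2) = 577/136.
g(577/136) = 1/18496, g'(577/136) = 577/68, so z₃ = (577/136) − (1/18496)/(577/68) = 665857/156944.

z₁ = 17/4, z₂ = 577/136, z₃ = 665857/156944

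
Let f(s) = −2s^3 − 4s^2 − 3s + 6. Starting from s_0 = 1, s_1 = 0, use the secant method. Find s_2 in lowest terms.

f(1) = −3, f(0) = 6. s_2 = 0 − 6·(0 − 1)/(6 − (−3)) = 2/3.

2/3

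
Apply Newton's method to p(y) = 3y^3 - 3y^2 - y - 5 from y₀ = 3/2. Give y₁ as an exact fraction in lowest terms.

74/41

p'(y) = 9y^2 - 6y - 1.
p(3/2) = -25/8, p'(3/2) = 41/4, so y₁ = (3/2) - (-25/8)/(41/4) = 74/41.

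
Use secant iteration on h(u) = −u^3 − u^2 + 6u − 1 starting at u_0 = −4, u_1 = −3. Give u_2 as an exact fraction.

h(−4) = 23, h(−3) = −1. u_2 = (−3) − (−1)·((−3) − (−4))/((−1) − 23) = −73/24.

−73/24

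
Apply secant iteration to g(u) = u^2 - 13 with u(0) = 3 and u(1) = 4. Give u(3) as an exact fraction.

191/53

g(3) = -4, g(4) = 3. u(2) = 4 - 3·(4 - 3)/(3 - (-4)) = 25/7.
g(4) = 3, g(25/7) = -12/49. u(3) = (25/7) - (-12/49)·((25/7) - 4)/((-12/49) - 3) = 191/53.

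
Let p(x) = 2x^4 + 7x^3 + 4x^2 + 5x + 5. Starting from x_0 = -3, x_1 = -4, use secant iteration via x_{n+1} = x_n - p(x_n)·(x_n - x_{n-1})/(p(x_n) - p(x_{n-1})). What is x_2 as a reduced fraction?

p(-3) = -1, p(-4) = 113. x_2 = (-4) - 113·((-4) - (-3))/(113 - (-1)) = -343/114.

-343/114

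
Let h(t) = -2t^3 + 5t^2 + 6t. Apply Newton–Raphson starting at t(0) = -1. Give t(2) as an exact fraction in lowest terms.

h'(t) = -6t^2 + 10t + 6.
h(-1) = 1, h'(-1) = -10, so t(1) = (-1) - 1/(-10) = -9/10.
h(-9/10) = 27/250, h'(-9/10) = -393/50, so t(2) = (-9/10) - (27/250)/(-393/50) = -1161/1310.

-1161/1310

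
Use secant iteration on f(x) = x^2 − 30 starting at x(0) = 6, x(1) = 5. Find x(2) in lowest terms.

60/11

f(6) = 6, f(5) = −5. x(2) = 5 − (−5)·(5 − 6)/((−5) − 6) = 60/11.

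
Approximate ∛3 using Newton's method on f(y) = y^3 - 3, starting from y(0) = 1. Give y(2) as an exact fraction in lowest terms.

331/225

f'(y) = 3y^2.
f(1) = -2, f'(1) = 3, so y(1) = 1 - (-2)/3 = 5/3.
f(5/3) = 44/27, f'(5/3) = 25/3, so y(2) = (5/3) - (44/27)/(25/3) = 331/225.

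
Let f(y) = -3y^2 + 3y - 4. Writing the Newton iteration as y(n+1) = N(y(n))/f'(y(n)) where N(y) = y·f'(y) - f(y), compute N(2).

f'(y) = -6y + 3.
N(y) = y·f'(y) - f(y) = y·(-6y + 3) - (-3y^2 + 3y - 4) = -3y^2 + 4.
N(2) = -8.

-8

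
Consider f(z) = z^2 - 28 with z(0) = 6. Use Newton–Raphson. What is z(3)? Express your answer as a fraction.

32257/6096

f'(z) = 2z.
f(6) = 8, f'(6) = 12, so z(1) = 6 - 8/12 = 16/3.
f(16/3) = 4/9, f'(16/3) = 32/3, so z(2) = (16/3) - (4/9)/(32/3) = 127/24.
f(127/24) = 1/576, f'(127/24) = 127/12, so z(3) = (127/24) - (1/576)/(127/12) = 32257/6096.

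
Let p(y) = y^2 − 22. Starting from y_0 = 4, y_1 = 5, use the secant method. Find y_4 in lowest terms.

p(4) = −6, p(5) = 3. y_2 = 5 − 3·(5 − 4)/(3 − (−6)) = 14/3.
p(5) = 3, p(14/3) = −2/9. y_3 = (14/3) − (−2/9)·((14/3) − 5)/((−2/9) − 3) = 136/29.
p(14/3) = −2/9, p(136/29) = −6/841. y_4 = (136/29) − (−6/841)·((136/29) − (14/3))/((−6/841) − (−2/9)) = 1909/407.

1909/407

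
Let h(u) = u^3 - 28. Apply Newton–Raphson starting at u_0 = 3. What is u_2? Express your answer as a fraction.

413465/136161

h'(u) = 3u^2.
h(3) = -1, h'(3) = 27, so u_1 = 3 - (-1)/27 = 82/27.
h(82/27) = 244/19683, h'(82/27) = 6724/243, so u_2 = (82/27) - (244/19683)/(6724/243) = 413465/136161.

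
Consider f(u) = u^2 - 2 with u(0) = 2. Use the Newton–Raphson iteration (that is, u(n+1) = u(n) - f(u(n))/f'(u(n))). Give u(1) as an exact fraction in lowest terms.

f'(u) = 2u.
f(2) = 2, f'(2) = 4, so u(1) = 2 - 2/4 = 3/2.

3/2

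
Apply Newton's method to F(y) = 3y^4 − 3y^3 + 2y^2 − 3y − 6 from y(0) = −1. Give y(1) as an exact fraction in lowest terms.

−23/28

F'(y) = 12y^3 − 9y^2 + 4y − 3.
F(−1) = 5, F'(−1) = −28, so y(1) = (−1) − 5/(−28) = −23/28.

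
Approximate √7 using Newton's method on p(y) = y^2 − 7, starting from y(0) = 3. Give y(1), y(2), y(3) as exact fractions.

p'(y) = 2y.
p(3) = 2, p'(3) = 6, so y(1) = 3 − 2/6 = 8/3.
p(8/3) = 1/9, p'(8/3) = 16/3, so y(2) = (8/3) − (1/9)/(16/3) = 127/48.
p(127/48) = 1/2304, p'(127/48) = 127/24, so y(3) = (127/48) − (1/2304)/(127/24) = 32257/12192.

y(1) = 8/3, y(2) = 127/48, y(3) = 32257/12192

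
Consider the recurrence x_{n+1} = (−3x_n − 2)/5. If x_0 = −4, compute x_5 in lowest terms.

x_1 = (−3·(−4) − 2)/5 = 2.
x_2 = (−3·2 − 2)/5 = −8/5.
x_3 = (−3·(−8/5) − 2)/5 = 14/25.
x_4 = (−3·(14/25) − 2)/5 = −92/125.
x_5 = (−3·(−92/125) − 2)/5 = 26/625.

26/625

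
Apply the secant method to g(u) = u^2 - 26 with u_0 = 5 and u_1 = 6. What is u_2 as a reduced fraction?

g(5) = -1, g(6) = 10. u_2 = 6 - 10·(6 - 5)/(10 - (-1)) = 56/11.

56/11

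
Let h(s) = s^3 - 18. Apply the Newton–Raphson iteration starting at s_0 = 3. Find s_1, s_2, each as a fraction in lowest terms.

s_1 = 8/3, s_2 = 755/288

h'(s) = 3s^2.
h(3) = 9, h'(3) = 27, so s_1 = 3 - 9/27 = 8/3.
h(8/3) = 26/27, h'(8/3) = 64/3, so s_2 = (8/3) - (26/27)/(64/3) = 755/288.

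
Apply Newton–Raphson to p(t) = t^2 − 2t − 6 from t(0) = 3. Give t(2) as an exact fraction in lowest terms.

321/88

p'(t) = 2t − 2.
p(3) = −3, p'(3) = 4, so t(1) = 3 − (−3)/4 = 15/4.
p(15/4) = 9/16, p'(15/4) = 11/2, so t(2) = (15/4) − (9/16)/(11/2) = 321/88.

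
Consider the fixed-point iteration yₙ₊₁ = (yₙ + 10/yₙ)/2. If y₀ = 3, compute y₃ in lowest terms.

1039681/328776

y₁ = (3 + 10/3)/2 = 19/6.
y₂ = (19/6 + 10/(19/6))/2 = 721/228.
y₃ = (721/228 + 10/(721/228))/2 = 1039681/328776.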